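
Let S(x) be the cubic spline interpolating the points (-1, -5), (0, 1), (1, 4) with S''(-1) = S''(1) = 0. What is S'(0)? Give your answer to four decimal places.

With M_i denoting the second derivative at x_i, h_i = 1, 1, and Δ_i = (y_(i+1) − y_i)/h_i = 6, 3:
  1·M_0 + 4·M_1 + 1·M_2 = 6(Δ_1 - Δ_0) = -18
Natural end conditions: M_0 = M_2 = 0.
Forward elimination and back-substitution give M_0 = 0, M_1 = -9/2, M_2 = 0.
On [0, 1], S'(x) = b_1 + 2c_1·x + 3d_1·x² with b_1 = Δ_1 - h_1(2M_1 + M_2)/6 = 9/2, c_1 = M_1/2 = -9/4, d_1 = (M_2 - M_1)/(6h_1) = 3/4. So S'(0) = 9/2.

4.5000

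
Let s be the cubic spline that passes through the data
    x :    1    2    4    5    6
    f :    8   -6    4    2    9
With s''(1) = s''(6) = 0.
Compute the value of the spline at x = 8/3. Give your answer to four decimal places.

-5.2386

Write M_i for s''(x_i). With h_i = 1, 2, 1, 1 and divided differences Δ_i = -14, 5, -2, 7, the continuity of s' gives the tridiagonal system
  1·M_0 + 6·M_1 + 2·M_2 = 6(Δ_1 - Δ_0) = 114
  2·M_1 + 6·M_2 + 1·M_3 = 6(Δ_2 - Δ_1) = -42
  1·M_2 + 4·M_3 + 1·M_4 = 6(Δ_3 - Δ_2) = 54
Natural end conditions: M_0 = M_4 = 0.
Solving the tridiagonal system: M_0 = 0, M_1 = 1533/61, M_2 = -1122/61, M_3 = 1104/61, M_4 = 0.
On [2, 4], s(x) = -6 - 343/61·(x - 2) + 1533/122·(x - 2)² - 885/244·(x - 2)³.
With (x - 2) = 2/3: s(8/3) = -2876/549.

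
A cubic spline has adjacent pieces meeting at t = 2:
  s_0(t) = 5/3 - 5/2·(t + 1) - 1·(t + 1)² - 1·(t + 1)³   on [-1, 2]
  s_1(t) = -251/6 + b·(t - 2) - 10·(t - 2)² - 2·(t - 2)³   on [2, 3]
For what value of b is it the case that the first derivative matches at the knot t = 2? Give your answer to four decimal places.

-35.5000

s_0'(t) = -5/2 - 2·(t + 1) - 3·(t + 1)², so s_0'(2) = -71/2. On the right, s_1'(2) = b, so b = -71/2.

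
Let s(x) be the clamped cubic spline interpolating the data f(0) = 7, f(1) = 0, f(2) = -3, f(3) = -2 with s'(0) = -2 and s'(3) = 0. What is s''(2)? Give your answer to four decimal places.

Put σ_i = s'' at the i-th knot. Here h = (1, 1, 1) and Δ = (-7, -3, 1), so the interior equations h_(i-1)·σ_(i-1) + 2(h_(i-1)+h_i)·σ_i + h_i·σ_(i+1) = 6(Δ_i − Δ_(i-1)) read
  1·σ_0 + 4·σ_1 + 1·σ_2 = 6(Δ_1 - Δ_0) = 24
  1·σ_1 + 4·σ_2 + 1·σ_3 = 6(Δ_2 - Δ_1) = 24
Clamped end conditions give two more equations: 2h_0·σ_0 + h_0·σ_1 = 6(Δ_0 - s'(0)) = -30 and h_2·σ_2 + 2h_2·σ_3 = 6(s'(3) - Δ_2) = -6.
Solving the tridiagonal system: σ_0 = -298/15, σ_1 = 146/15, σ_2 = 74/15, σ_3 = -82/15.

4.9333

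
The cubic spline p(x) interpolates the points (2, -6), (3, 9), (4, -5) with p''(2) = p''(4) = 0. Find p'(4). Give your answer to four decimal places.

-21.2500

With σ_i denoting the second derivative at x_i, h_i = 1, 1, and Δ_i = (y_(i+1) − y_i)/h_i = 15, -14:
  1·σ_0 + 4·σ_1 + 1·σ_2 = 6(Δ_1 - Δ_0) = -174
Natural end conditions: σ_0 = σ_2 = 0.
Solving the tridiagonal system: σ_0 = 0, σ_1 = -87/2, σ_2 = 0.
On [3, 4], p'(x) = b_1 + 2c_1·(x - 3) + 3d_1·(x - 3)² with b_1 = Δ_1 - h_1(2σ_1 + σ_2)/6 = 1/2, c_1 = σ_1/2 = -87/4, d_1 = (σ_2 - σ_1)/(6h_1) = 29/4. So p'(4) = -85/4.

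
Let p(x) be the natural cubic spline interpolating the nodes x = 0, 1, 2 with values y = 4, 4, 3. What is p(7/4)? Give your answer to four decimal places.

Write M_i for p''(x_i). With h_i = 1, 1 and divided differences Δ_i = 0, -1, the continuity of p' gives the tridiagonal system
  1·M_0 + 4·M_1 + 1·M_2 = 6(Δ_1 - Δ_0) = -6
Natural end conditions: M_0 = M_2 = 0.
Forward elimination and back-substitution give M_0 = 0, M_1 = -3/2, M_2 = 0.
On [1, 2], p(x) = 4 - 1/2·(x - 1) - 3/4·(x - 1)² + 1/4·(x - 1)³.
With (x - 1) = 3/4: p(7/4) = 847/256.

3.3086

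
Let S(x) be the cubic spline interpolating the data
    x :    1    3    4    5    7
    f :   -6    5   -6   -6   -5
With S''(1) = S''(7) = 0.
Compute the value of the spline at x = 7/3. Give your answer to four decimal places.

Put m_i = S'' at the i-th knot. Here h = (2, 1, 1, 2) and Δ = (11/2, -11, 0, 1/2), so the interior equations h_(i-1)·m_(i-1) + 2(h_(i-1)+h_i)·m_i + h_i·m_(i+1) = 6(Δ_i − Δ_(i-1)) read
  2·m_0 + 6·m_1 + 1·m_2 = 6(Δ_1 - Δ_0) = -99
  1·m_1 + 4·m_2 + 1·m_3 = 6(Δ_2 - Δ_1) = 66
  1·m_2 + 6·m_3 + 2·m_4 = 6(Δ_3 - Δ_2) = 3
Natural end conditions: m_0 = m_4 = 0.
Solving the tridiagonal system: m_0 = 0, m_1 = -445/22, m_2 = 246/11, m_3 = -71/22, m_4 = 0.
On [1, 3], S(x) = -6 + 404/33·(x - 1) + 0·(x - 1)² - 445/264·(x - 1)³.
With (x - 1) = 4/3: S(7/3) = 5638/891.

6.3277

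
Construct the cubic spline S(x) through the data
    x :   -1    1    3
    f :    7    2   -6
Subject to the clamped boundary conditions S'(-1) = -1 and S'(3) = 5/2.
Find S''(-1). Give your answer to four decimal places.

Put σ_i = S'' at the i-th knot. Here h = (2, 2) and Δ = (-5/2, -4), so the interior equations h_(i-1)·σ_(i-1) + 2(h_(i-1)+h_i)·σ_i + h_i·σ_(i+1) = 6(Δ_i − Δ_(i-1)) read
  2·σ_0 + 8·σ_1 + 2·σ_2 = 6(Δ_1 - Δ_0) = -9
Clamped end conditions give two more equations: 2h_0·σ_0 + h_0·σ_1 = 6(Δ_0 - S'(-1)) = -9 and h_1·σ_1 + 2h_1·σ_2 = 6(S'(3) - Δ_1) = 39.
Forward elimination and back-substitution give σ_0 = -1/4, σ_1 = -4, σ_2 = 47/4.

-0.2500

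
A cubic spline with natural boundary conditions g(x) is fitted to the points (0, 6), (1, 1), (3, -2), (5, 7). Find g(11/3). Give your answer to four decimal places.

With M_i denoting the second derivative at x_i, h_i = 1, 2, 2, and Δ_i = (y_(i+1) − y_i)/h_i = -5, -3/2, 9/2:
  1·M_0 + 6·M_1 + 2·M_2 = 6(Δ_1 - Δ_0) = 21
  2·M_1 + 8·M_2 + 2·M_3 = 6(Δ_2 - Δ_1) = 36
Natural end conditions: M_0 = M_3 = 0.
Solving: M_0 = 0, M_1 = 24/11, M_2 = 87/22, M_3 = 0.
On [3, 5], g(x) = -2 + 41/22·(x - 3) + 87/44·(x - 3)² - 29/88·(x - 3)³.
With (x - 3) = 2/3: g(11/3) = 7/297.

0.0236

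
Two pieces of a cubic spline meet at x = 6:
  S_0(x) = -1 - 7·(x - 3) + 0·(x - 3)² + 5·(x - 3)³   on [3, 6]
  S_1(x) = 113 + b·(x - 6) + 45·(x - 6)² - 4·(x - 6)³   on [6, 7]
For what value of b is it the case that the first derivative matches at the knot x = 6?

S_0'(x) = -7 + 0·(x - 3) + 15·(x - 3)², so S_0'(6) = 128. On the right, S_1'(6) = b, so b = 128.

128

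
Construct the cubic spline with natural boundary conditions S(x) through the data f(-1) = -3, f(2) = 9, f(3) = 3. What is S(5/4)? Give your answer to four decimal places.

With M_i denoting the second derivative at x_i, h_i = 3, 1, and Δ_i = (y_(i+1) − y_i)/h_i = 4, -6:
  3·M_0 + 8·M_1 + 1·M_2 = 6(Δ_1 - Δ_0) = -60
Natural end conditions: M_0 = M_2 = 0.
Hence M_0 = 0, M_1 = -15/2, M_2 = 0.
On [-1, 2], S(x) = -3 + 31/4·(x + 1) + 0·(x + 1)² - 5/12·(x + 1)³.
With (x + 1) = 9/4: S(5/4) = 2481/256.

9.6914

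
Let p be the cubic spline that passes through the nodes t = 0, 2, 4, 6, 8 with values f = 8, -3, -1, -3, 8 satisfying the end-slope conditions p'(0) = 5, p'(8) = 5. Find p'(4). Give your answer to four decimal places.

0.7143

Put M_i = p'' at the i-th knot. Here h = (2, 2, 2, 2) and Δ = (-11/2, 1, -1, 11/2), so the interior equations h_(i-1)·M_(i-1) + 2(h_(i-1)+h_i)·M_i + h_i·M_(i+1) = 6(Δ_i − Δ_(i-1)) read
  2·M_0 + 8·M_1 + 2·M_2 = 6(Δ_1 - Δ_0) = 39
  2·M_1 + 8·M_2 + 2·M_3 = 6(Δ_2 - Δ_1) = -12
  2·M_2 + 8·M_3 + 2·M_4 = 6(Δ_3 - Δ_2) = 39
Clamped end conditions give two more equations: 2h_0·M_0 + h_0·M_1 = 6(Δ_0 - p'(0)) = -63 and h_3·M_3 + 2h_3·M_4 = 6(p'(8) - Δ_3) = -3.
Solving the tridiagonal system: M_0 = -1215/56, M_1 = 333/28, M_2 = -51/8, M_3 = 213/28, M_4 = -255/56.
On [4, 6], p'(t) = b_2 + 2c_2·(t - 4) + 3d_2·(t - 4)² with b_2 = Δ_2 - h_2(2M_2 + M_3)/6 = 5/7, c_2 = M_2/2 = -51/16, d_2 = (M_3 - M_2)/(6h_2) = 261/224. So p'(4) = 5/7.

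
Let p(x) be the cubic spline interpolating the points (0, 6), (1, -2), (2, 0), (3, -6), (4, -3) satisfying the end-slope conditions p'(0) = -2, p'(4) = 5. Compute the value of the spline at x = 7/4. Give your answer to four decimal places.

Let m_i = p''(x_i). Step sizes h_i = 1, 1, 1, 1; slopes of the chords Δ_i = (y_(i+1) - y_i)/h_i = -8, 2, -6, 3.
  1·m_0 + 4·m_1 + 1·m_2 = 6(Δ_1 - Δ_0) = 60
  1·m_1 + 4·m_2 + 1·m_3 = 6(Δ_2 - Δ_1) = -48
  1·m_2 + 4·m_3 + 1·m_4 = 6(Δ_3 - Δ_2) = 54
Clamped end conditions give two more equations: 2h_0·m_0 + h_0·m_1 = 6(Δ_0 - p'(0)) = -36 and h_3·m_3 + 2h_3·m_4 = 6(p'(4) - Δ_3) = 12.
Solving: m_0 = -457/14, m_1 = 205/7, m_2 = -49/2, m_3 = 145/7, m_4 = -61/14.
On [1, 2], p(x) = -2 - 103/28·(x - 1) + 205/14·(x - 1)² - 251/28·(x - 1)³.
With (x - 1) = 3/4: p(7/4) = -545/1792.

-0.3041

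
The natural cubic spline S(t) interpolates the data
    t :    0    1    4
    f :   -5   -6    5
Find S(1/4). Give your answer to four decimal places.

-5.3867

Put M_i = S'' at the i-th knot. Here h = (1, 3) and Δ = (-1, 11/3), so the interior equations h_(i-1)·M_(i-1) + 2(h_(i-1)+h_i)·M_i + h_i·M_(i+1) = 6(Δ_i − Δ_(i-1)) read
  1·M_0 + 8·M_1 + 3·M_2 = 6(Δ_1 - Δ_0) = 28
Natural end conditions: M_0 = M_2 = 0.
Solving the tridiagonal system: M_0 = 0, M_1 = 7/2, M_2 = 0.
On [0, 1], S(t) = -5 - 19/12·t + 0·t² + 7/12·t³.
With t = 1/4: S(1/4) = -1379/256.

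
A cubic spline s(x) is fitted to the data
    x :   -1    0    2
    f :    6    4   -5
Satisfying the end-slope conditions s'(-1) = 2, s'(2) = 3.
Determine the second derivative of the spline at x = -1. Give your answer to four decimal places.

With σ_i denoting the second derivative at x_i, h_i = 1, 2, and Δ_i = (y_(i+1) − y_i)/h_i = -2, -9/2:
  1·σ_0 + 6·σ_1 + 2·σ_2 = 6(Δ_1 - Δ_0) = -15
Clamped end conditions give two more equations: 2h_0·σ_0 + h_0·σ_1 = 6(Δ_0 - s'(-1)) = -24 and h_1·σ_1 + 2h_1·σ_2 = 6(s'(2) - Δ_1) = 45.
Solving the tridiagonal system: σ_0 = -55/6, σ_1 = -17/3, σ_2 = 169/12.

-9.1667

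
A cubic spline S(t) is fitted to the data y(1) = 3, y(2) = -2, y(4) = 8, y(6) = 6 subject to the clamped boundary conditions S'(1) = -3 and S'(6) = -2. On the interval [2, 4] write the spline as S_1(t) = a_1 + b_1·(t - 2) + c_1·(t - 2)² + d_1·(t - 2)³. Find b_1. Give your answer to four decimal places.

Put m_i = S'' at the i-th knot. Here h = (1, 2, 2) and Δ = (-5, 5, -1), so the interior equations h_(i-1)·m_(i-1) + 2(h_(i-1)+h_i)·m_i + h_i·m_(i+1) = 6(Δ_i − Δ_(i-1)) read
  1·m_0 + 6·m_1 + 2·m_2 = 6(Δ_1 - Δ_0) = 60
  2·m_1 + 8·m_2 + 2·m_3 = 6(Δ_2 - Δ_1) = -36
Clamped end conditions give two more equations: 2h_0·m_0 + h_0·m_1 = 6(Δ_0 - S'(1)) = -12 and h_2·m_2 + 2h_2·m_3 = 6(S'(6) - Δ_2) = -6.
Solving the tridiagonal system: m_0 = -314/23, m_1 = 352/23, m_2 = -209/23, m_3 = 70/23.
On [2, 4], with S_1(t) = a_1 + b_1·(t - 2) + c_1·(t - 2)² + d_1·(t - 2)³: c_1 = m_1/2 = 176/23, d_1 = (m_2 - m_1)/(6h_1) = -187/92, b_1 = Δ_1 - h_1(2m_1 + m_2)/6 = -50/23.

-2.1739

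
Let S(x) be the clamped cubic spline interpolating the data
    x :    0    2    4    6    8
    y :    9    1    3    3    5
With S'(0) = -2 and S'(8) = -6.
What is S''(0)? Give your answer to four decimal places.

Write σ_i for S''(x_i). With h_i = 2, 2, 2, 2 and divided differences Δ_i = -4, 1, 0, 1, the continuity of S' gives the tridiagonal system
  2·σ_0 + 8·σ_1 + 2·σ_2 = 6(Δ_1 - Δ_0) = 30
  2·σ_1 + 8·σ_2 + 2·σ_3 = 6(Δ_2 - Δ_1) = -6
  2·σ_2 + 8·σ_3 + 2·σ_4 = 6(Δ_3 - Δ_2) = 6
Clamped end conditions give two more equations: 2h_0·σ_0 + h_0·σ_1 = 6(Δ_0 - S'(0)) = -12 and h_3·σ_3 + 2h_3·σ_4 = 6(S'(8) - Δ_3) = -42.
Hence σ_0 = -85/14, σ_1 = 43/7, σ_2 = -7/2, σ_3 = 34/7, σ_4 = -181/14.

-6.0714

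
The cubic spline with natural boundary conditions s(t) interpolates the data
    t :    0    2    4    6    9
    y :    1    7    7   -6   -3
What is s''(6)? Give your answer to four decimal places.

5.7254

Put σ_i = s'' at the i-th knot. Here h = (2, 2, 2, 3) and Δ = (3, 0, -13/2, 1), so the interior equations h_(i-1)·σ_(i-1) + 2(h_(i-1)+h_i)·σ_i + h_i·σ_(i+1) = 6(Δ_i − Δ_(i-1)) read
  2·σ_0 + 8·σ_1 + 2·σ_2 = 6(Δ_1 - Δ_0) = -18
  2·σ_1 + 8·σ_2 + 2·σ_3 = 6(Δ_2 - Δ_1) = -39
  2·σ_2 + 10·σ_3 + 3·σ_4 = 6(Δ_3 - Δ_2) = 45
Natural end conditions: σ_0 = σ_4 = 0.
Solving the tridiagonal system: σ_0 = 0, σ_1 = -51/71, σ_2 = -435/71, σ_3 = 813/142, σ_4 = 0.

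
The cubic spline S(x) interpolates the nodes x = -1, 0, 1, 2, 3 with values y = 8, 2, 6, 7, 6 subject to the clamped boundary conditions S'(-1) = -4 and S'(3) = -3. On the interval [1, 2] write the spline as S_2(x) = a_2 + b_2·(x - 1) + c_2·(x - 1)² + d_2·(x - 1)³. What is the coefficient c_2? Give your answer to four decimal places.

With M_i denoting the second derivative at x_i, h_i = 1, 1, 1, 1, and Δ_i = (y_(i+1) − y_i)/h_i = -6, 4, 1, -1:
  1·M_0 + 4·M_1 + 1·M_2 = 6(Δ_1 - Δ_0) = 60
  1·M_1 + 4·M_2 + 1·M_3 = 6(Δ_2 - Δ_1) = -18
  1·M_2 + 4·M_3 + 1·M_4 = 6(Δ_3 - Δ_2) = -12
Clamped end conditions give two more equations: 2h_0·M_0 + h_0·M_1 = 6(Δ_0 - S'(-1)) = -12 and h_3·M_3 + 2h_3·M_4 = 6(S'(3) - Δ_3) = -12.
Solving the tridiagonal system: M_0 = -473/28, M_1 = 305/14, M_2 = -41/4, M_3 = 17/14, M_4 = -185/28.
On [1, 2], with S_2(x) = a_2 + b_2·(x - 1) + c_2·(x - 1)² + d_2·(x - 1)³: c_2 = M_2/2 = -41/8, d_2 = (M_3 - M_2)/(6h_2) = 107/56, b_2 = Δ_2 - h_2(2M_2 + M_3)/6 = 59/14.

-5.1250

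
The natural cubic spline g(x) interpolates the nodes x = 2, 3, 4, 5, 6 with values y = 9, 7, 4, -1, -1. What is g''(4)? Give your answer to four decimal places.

-5.1429

Let M_i = g''(x_i). Step sizes h_i = 1, 1, 1, 1; slopes of the chords Δ_i = (y_(i+1) - y_i)/h_i = -2, -3, -5, 0.
  1·M_0 + 4·M_1 + 1·M_2 = 6(Δ_1 - Δ_0) = -6
  1·M_1 + 4·M_2 + 1·M_3 = 6(Δ_2 - Δ_1) = -12
  1·M_2 + 4·M_3 + 1·M_4 = 6(Δ_3 - Δ_2) = 30
Natural end conditions: M_0 = M_4 = 0.
Solving: M_0 = 0, M_1 = -3/14, M_2 = -36/7, M_3 = 123/14, M_4 = 0.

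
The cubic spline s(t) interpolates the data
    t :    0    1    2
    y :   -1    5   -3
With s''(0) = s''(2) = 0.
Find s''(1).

-21

Write M_i for s''(x_i). With h_i = 1, 1 and divided differences Δ_i = 6, -8, the continuity of s' gives the tridiagonal system
  1·M_0 + 4·M_1 + 1·M_2 = 6(Δ_1 - Δ_0) = -84
Natural end conditions: M_0 = M_2 = 0.
Hence M_0 = 0, M_1 = -21, M_2 = 0.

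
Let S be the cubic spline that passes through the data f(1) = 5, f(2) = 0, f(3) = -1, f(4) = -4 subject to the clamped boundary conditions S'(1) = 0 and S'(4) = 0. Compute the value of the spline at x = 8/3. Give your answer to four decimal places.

-0.7407

Put m_i = S'' at the i-th knot. Here h = (1, 1, 1) and Δ = (-5, -1, -3), so the interior equations h_(i-1)·m_(i-1) + 2(h_(i-1)+h_i)·m_i + h_i·m_(i+1) = 6(Δ_i − Δ_(i-1)) read
  1·m_0 + 4·m_1 + 1·m_2 = 6(Δ_1 - Δ_0) = 24
  1·m_1 + 4·m_2 + 1·m_3 = 6(Δ_2 - Δ_1) = -12
Clamped end conditions give two more equations: 2h_0·m_0 + h_0·m_1 = 6(Δ_0 - S'(1)) = -30 and h_2·m_2 + 2h_2·m_3 = 6(S'(4) - Δ_2) = 18.
Solving: m_0 = -22, m_1 = 14, m_2 = -10, m_3 = 14.
On [2, 3], S(x) = 0 - 4·(x - 2) + 7·(x - 2)² - 4·(x - 2)³.
With (x - 2) = 2/3: S(8/3) = -20/27.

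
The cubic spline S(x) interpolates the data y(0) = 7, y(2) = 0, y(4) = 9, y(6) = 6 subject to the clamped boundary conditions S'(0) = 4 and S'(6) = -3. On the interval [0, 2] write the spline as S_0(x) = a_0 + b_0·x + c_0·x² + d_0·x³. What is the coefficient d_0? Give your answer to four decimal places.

2.4833

Let M_i = S''(x_i). Step sizes h_i = 2, 2, 2; slopes of the chords Δ_i = (y_(i+1) - y_i)/h_i = -7/2, 9/2, -3/2.
  2·M_0 + 8·M_1 + 2·M_2 = 6(Δ_1 - Δ_0) = 48
  2·M_1 + 8·M_2 + 2·M_3 = 6(Δ_2 - Δ_1) = -36
Clamped end conditions give two more equations: 2h_0·M_0 + h_0·M_1 = 6(Δ_0 - S'(0)) = -45 and h_2·M_2 + 2h_2·M_3 = 6(S'(6) - Δ_2) = -9.
Solving: M_0 = -523/30, M_1 = 371/30, M_2 = -241/30, M_3 = 53/30.
On [0, 2], with S_0(x) = a_0 + b_0·x + c_0·x² + d_0·x³: c_0 = M_0/2 = -523/60, d_0 = (M_1 - M_0)/(6h_0) = 149/60, b_0 = Δ_0 - h_0(2M_0 + M_1)/6 = 4.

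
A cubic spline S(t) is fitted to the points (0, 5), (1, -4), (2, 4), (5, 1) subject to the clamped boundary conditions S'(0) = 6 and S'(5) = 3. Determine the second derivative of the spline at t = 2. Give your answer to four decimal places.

Write m_i for S''(x_i). With h_i = 1, 1, 3 and divided differences Δ_i = -9, 8, -1, the continuity of S' gives the tridiagonal system
  1·m_0 + 4·m_1 + 1·m_2 = 6(Δ_1 - Δ_0) = 102
  1·m_1 + 8·m_2 + 3·m_3 = 6(Δ_2 - Δ_1) = -54
Clamped end conditions give two more equations: 2h_0·m_0 + h_0·m_1 = 6(Δ_0 - S'(0)) = -90 and h_2·m_2 + 2h_2·m_3 = 6(S'(5) - Δ_2) = 24.
Forward elimination and back-substitution give m_0 = -1986/29, m_1 = 1362/29, m_2 = -504/29, m_3 = 368/29.

-17.3793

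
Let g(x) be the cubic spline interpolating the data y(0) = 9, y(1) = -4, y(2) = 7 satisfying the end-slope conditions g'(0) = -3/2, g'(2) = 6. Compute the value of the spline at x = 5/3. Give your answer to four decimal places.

3.0648

Write σ_i for g''(x_i). With h_i = 1, 1 and divided differences Δ_i = -13, 11, the continuity of g' gives the tridiagonal system
  1·σ_0 + 4·σ_1 + 1·σ_2 = 6(Δ_1 - Δ_0) = 144
Clamped end conditions give two more equations: 2h_0·σ_0 + h_0·σ_1 = 6(Δ_0 - g'(0)) = -69 and h_1·σ_1 + 2h_1·σ_2 = 6(g'(2) - Δ_1) = -30.
Forward elimination and back-substitution give σ_0 = -267/4, σ_1 = 129/2, σ_2 = -189/4.
On [1, 2], g(x) = -4 - 21/8·(x - 1) + 129/4·(x - 1)² - 149/8·(x - 1)³.
With (x - 1) = 2/3: g(5/3) = 331/108.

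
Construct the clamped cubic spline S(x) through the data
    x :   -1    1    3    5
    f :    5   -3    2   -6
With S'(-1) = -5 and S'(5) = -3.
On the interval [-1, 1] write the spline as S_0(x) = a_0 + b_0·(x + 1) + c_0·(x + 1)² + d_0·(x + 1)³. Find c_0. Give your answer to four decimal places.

Put σ_i = S'' at the i-th knot. Here h = (2, 2, 2) and Δ = (-4, 5/2, -4), so the interior equations h_(i-1)·σ_(i-1) + 2(h_(i-1)+h_i)·σ_i + h_i·σ_(i+1) = 6(Δ_i − Δ_(i-1)) read
  2·σ_0 + 8·σ_1 + 2·σ_2 = 6(Δ_1 - Δ_0) = 39
  2·σ_1 + 8·σ_2 + 2·σ_3 = 6(Δ_2 - Δ_1) = -39
Clamped end conditions give two more equations: 2h_0·σ_0 + h_0·σ_1 = 6(Δ_0 - S'(-1)) = 6 and h_2·σ_2 + 2h_2·σ_3 = 6(S'(5) - Δ_2) = 6.
Forward elimination and back-substitution give σ_0 = -67/30, σ_1 = 112/15, σ_2 = -122/15, σ_3 = 167/30.
On [-1, 1], with S_0(x) = a_0 + b_0·(x + 1) + c_0·(x + 1)² + d_0·(x + 1)³: c_0 = σ_0/2 = -67/60, d_0 = (σ_1 - σ_0)/(6h_0) = 97/120, b_0 = Δ_0 - h_0(2σ_0 + σ_1)/6 = -5.

-1.1167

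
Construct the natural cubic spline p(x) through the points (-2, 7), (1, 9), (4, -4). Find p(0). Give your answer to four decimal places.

With m_i denoting the second derivative at x_i, h_i = 3, 3, and Δ_i = (y_(i+1) − y_i)/h_i = 2/3, -13/3:
  3·m_0 + 12·m_1 + 3·m_2 = 6(Δ_1 - Δ_0) = -30
Natural end conditions: m_0 = m_2 = 0.
Forward elimination and back-substitution give m_0 = 0, m_1 = -5/2, m_2 = 0.
On [-2, 1], p(x) = 7 + 23/12·(x + 2) + 0·(x + 2)² - 5/36·(x + 2)³.
With (x + 2) = 2: p(0) = 175/18.

9.7222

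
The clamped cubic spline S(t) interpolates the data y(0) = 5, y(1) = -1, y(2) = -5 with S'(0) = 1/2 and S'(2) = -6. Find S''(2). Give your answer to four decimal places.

-12.2500

Put σ_i = S'' at the i-th knot. Here h = (1, 1) and Δ = (-6, -4), so the interior equations h_(i-1)·σ_(i-1) + 2(h_(i-1)+h_i)·σ_i + h_i·σ_(i+1) = 6(Δ_i − Δ_(i-1)) read
  1·σ_0 + 4·σ_1 + 1·σ_2 = 6(Δ_1 - Δ_0) = 12
Clamped end conditions give two more equations: 2h_0·σ_0 + h_0·σ_1 = 6(Δ_0 - S'(0)) = -39 and h_1·σ_1 + 2h_1·σ_2 = 6(S'(2) - Δ_1) = -12.
Solving: σ_0 = -103/4, σ_1 = 25/2, σ_2 = -49/4.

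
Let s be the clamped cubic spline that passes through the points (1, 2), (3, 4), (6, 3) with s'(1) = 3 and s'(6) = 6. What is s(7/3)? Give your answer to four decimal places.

Put M_i = s'' at the i-th knot. Here h = (2, 3) and Δ = (1, -1/3), so the interior equations h_(i-1)·M_(i-1) + 2(h_(i-1)+h_i)·M_i + h_i·M_(i+1) = 6(Δ_i − Δ_(i-1)) read
  2·M_0 + 10·M_1 + 3·M_2 = 6(Δ_1 - Δ_0) = -8
Clamped end conditions give two more equations: 2h_0·M_0 + h_0·M_1 = 6(Δ_0 - s'(1)) = -12 and h_1·M_1 + 2h_1·M_2 = 6(s'(6) - Δ_1) = 38.
Forward elimination and back-substitution give M_0 = -8/5, M_1 = -14/5, M_2 = 116/15.
On [1, 3], s(t) = 2 + 3·(t - 1) - 4/5·(t - 1)² - 1/10·(t - 1)³.
With (t - 1) = 4/3: s(7/3) = 586/135.

4.3407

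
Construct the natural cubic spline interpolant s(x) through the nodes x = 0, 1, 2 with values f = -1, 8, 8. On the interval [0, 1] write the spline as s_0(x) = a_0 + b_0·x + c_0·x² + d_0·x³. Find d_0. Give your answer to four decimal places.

-2.2500

With M_i denoting the second derivative at x_i, h_i = 1, 1, and Δ_i = (y_(i+1) − y_i)/h_i = 9, 0:
  1·M_0 + 4·M_1 + 1·M_2 = 6(Δ_1 - Δ_0) = -54
Natural end conditions: M_0 = M_2 = 0.
Solving the tridiagonal system: M_0 = 0, M_1 = -27/2, M_2 = 0.
On [0, 1], with s_0(x) = a_0 + b_0·x + c_0·x² + d_0·x³: c_0 = M_0/2 = 0, d_0 = (M_1 - M_0)/(6h_0) = -9/4, b_0 = Δ_0 - h_0(2M_0 + M_1)/6 = 45/4.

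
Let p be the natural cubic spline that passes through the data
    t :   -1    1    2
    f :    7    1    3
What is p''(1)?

5

Let M_i = p''(x_i). Step sizes h_i = 2, 1; slopes of the chords Δ_i = (y_(i+1) - y_i)/h_i = -3, 2.
  2·M_0 + 6·M_1 + 1·M_2 = 6(Δ_1 - Δ_0) = 30
Natural end conditions: M_0 = M_2 = 0.
Forward elimination and back-substitution give M_0 = 0, M_1 = 5, M_2 = 0.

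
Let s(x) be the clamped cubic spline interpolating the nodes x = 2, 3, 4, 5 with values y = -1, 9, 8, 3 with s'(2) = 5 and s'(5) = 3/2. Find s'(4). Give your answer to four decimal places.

-6.6667

Put M_i = s'' at the i-th knot. Here h = (1, 1, 1) and Δ = (10, -1, -5), so the interior equations h_(i-1)·M_(i-1) + 2(h_(i-1)+h_i)·M_i + h_i·M_(i+1) = 6(Δ_i − Δ_(i-1)) read
  1·M_0 + 4·M_1 + 1·M_2 = 6(Δ_1 - Δ_0) = -66
  1·M_1 + 4·M_2 + 1·M_3 = 6(Δ_2 - Δ_1) = -24
Clamped end conditions give two more equations: 2h_0·M_0 + h_0·M_1 = 6(Δ_0 - s'(2)) = 30 and h_2·M_2 + 2h_2·M_3 = 6(s'(5) - Δ_2) = 39.
Hence M_0 = 77/3, M_1 = -64/3, M_2 = -19/3, M_3 = 68/3.
On [4, 5], s'(x) = b_2 + 2c_2·(x - 4) + 3d_2·(x - 4)² with b_2 = Δ_2 - h_2(2M_2 + M_3)/6 = -20/3, c_2 = M_2/2 = -19/6, d_2 = (M_3 - M_2)/(6h_2) = 29/6. So s'(4) = -20/3.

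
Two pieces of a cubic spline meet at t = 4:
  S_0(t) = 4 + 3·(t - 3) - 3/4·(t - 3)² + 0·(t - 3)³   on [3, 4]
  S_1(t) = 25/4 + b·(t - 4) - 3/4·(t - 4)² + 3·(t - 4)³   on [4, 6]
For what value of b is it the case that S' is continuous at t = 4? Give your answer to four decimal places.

S_0'(t) = 3 - 3/2·(t - 3) + 0·(t - 3)², so S_0'(4) = 3/2. On the right, S_1'(4) = b, so b = 3/2.

1.5000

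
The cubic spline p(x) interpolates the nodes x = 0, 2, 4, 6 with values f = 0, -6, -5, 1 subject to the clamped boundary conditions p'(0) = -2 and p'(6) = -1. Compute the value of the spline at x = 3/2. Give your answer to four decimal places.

-4.6219

Let M_i = p''(x_i). Step sizes h_i = 2, 2, 2; slopes of the chords Δ_i = (y_(i+1) - y_i)/h_i = -3, 1/2, 3.
  2·M_0 + 8·M_1 + 2·M_2 = 6(Δ_1 - Δ_0) = 21
  2·M_1 + 8·M_2 + 2·M_3 = 6(Δ_2 - Δ_1) = 15
Clamped end conditions give two more equations: 2h_0·M_0 + h_0·M_1 = 6(Δ_0 - p'(0)) = -6 and h_2·M_2 + 2h_2·M_3 = 6(p'(6) - Δ_2) = -24.
Hence M_0 = -83/30, M_1 = 38/15, M_2 = 47/15, M_3 = -227/30.
On [0, 2], p(x) = 0 - 2·x - 83/60·x² + 53/120·x³.
With x = 3/2: p(3/2) = -1479/320.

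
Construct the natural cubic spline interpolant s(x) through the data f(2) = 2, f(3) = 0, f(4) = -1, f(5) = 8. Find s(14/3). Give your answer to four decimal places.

Let M_i = s''(x_i). Step sizes h_i = 1, 1, 1; slopes of the chords Δ_i = (y_(i+1) - y_i)/h_i = -2, -1, 9.
  1·M_0 + 4·M_1 + 1·M_2 = 6(Δ_1 - Δ_0) = 6
  1·M_1 + 4·M_2 + 1·M_3 = 6(Δ_2 - Δ_1) = 60
Natural end conditions: M_0 = M_3 = 0.
Solving: M_0 = 0, M_1 = -12/5, M_2 = 78/5, M_3 = 0.
On [4, 5], s(x) = -1 + 19/5·(x - 4) + 39/5·(x - 4)² - 13/5·(x - 4)³.
With (x - 4) = 2/3: s(14/3) = 571/135.

4.2296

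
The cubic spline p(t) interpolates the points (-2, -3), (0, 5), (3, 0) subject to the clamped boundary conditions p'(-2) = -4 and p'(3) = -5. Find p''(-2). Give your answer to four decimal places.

15.2000

Write m_i for p''(x_i). With h_i = 2, 3 and divided differences Δ_i = 4, -5/3, the continuity of p' gives the tridiagonal system
  2·m_0 + 10·m_1 + 3·m_2 = 6(Δ_1 - Δ_0) = -34
Clamped end conditions give two more equations: 2h_0·m_0 + h_0·m_1 = 6(Δ_0 - p'(-2)) = 48 and h_1·m_1 + 2h_1·m_2 = 6(p'(3) - Δ_1) = -20.
Solving: m_0 = 76/5, m_1 = -32/5, m_2 = -2/15.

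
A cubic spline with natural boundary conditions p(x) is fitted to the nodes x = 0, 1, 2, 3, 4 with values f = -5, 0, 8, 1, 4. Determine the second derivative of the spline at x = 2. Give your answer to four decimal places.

Write m_i for p''(x_i). With h_i = 1, 1, 1, 1 and divided differences Δ_i = 5, 8, -7, 3, the continuity of p' gives the tridiagonal system
  1·m_0 + 4·m_1 + 1·m_2 = 6(Δ_1 - Δ_0) = 18
  1·m_1 + 4·m_2 + 1·m_3 = 6(Δ_2 - Δ_1) = -90
  1·m_2 + 4·m_3 + 1·m_4 = 6(Δ_3 - Δ_2) = 60
Natural end conditions: m_0 = m_4 = 0.
Forward elimination and back-substitution give m_0 = 0, m_1 = 345/28, m_2 = -219/7, m_3 = 639/28, m_4 = 0.

-31.2857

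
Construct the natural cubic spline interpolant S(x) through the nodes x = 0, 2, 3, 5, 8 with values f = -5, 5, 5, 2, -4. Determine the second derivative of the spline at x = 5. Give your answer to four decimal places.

With M_i denoting the second derivative at x_i, h_i = 2, 1, 2, 3, and Δ_i = (y_(i+1) − y_i)/h_i = 5, 0, -3/2, -2:
  2·M_0 + 6·M_1 + 1·M_2 = 6(Δ_1 - Δ_0) = -30
  1·M_1 + 6·M_2 + 2·M_3 = 6(Δ_2 - Δ_1) = -9
  2·M_2 + 10·M_3 + 3·M_4 = 6(Δ_3 - Δ_2) = -3
Natural end conditions: M_0 = M_4 = 0.
Forward elimination and back-substitution give M_0 = 0, M_1 = -798/163, M_2 = -102/163, M_3 = -57/326, M_4 = 0.

-0.1748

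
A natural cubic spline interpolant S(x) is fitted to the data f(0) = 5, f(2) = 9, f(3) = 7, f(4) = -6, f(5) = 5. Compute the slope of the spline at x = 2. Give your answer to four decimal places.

2.3721

Write M_i for S''(x_i). With h_i = 2, 1, 1, 1 and divided differences Δ_i = 2, -2, -13, 11, the continuity of S' gives the tridiagonal system
  2·M_0 + 6·M_1 + 1·M_2 = 6(Δ_1 - Δ_0) = -24
  1·M_1 + 4·M_2 + 1·M_3 = 6(Δ_2 - Δ_1) = -66
  1·M_2 + 4·M_3 + 1·M_4 = 6(Δ_3 - Δ_2) = 144
Natural end conditions: M_0 = M_4 = 0.
Forward elimination and back-substitution give M_0 = 0, M_1 = 24/43, M_2 = -1176/43, M_3 = 1842/43, M_4 = 0.
On [2, 3], S'(x) = b_1 + 2c_1·(x - 2) + 3d_1·(x - 2)² with b_1 = Δ_1 - h_1(2M_1 + M_2)/6 = 102/43, c_1 = M_1/2 = 12/43, d_1 = (M_2 - M_1)/(6h_1) = -200/43. So S'(2) = 102/43.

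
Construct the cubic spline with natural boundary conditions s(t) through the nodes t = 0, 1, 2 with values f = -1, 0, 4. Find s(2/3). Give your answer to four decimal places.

-0.6111

Write M_i for s''(x_i). With h_i = 1, 1 and divided differences Δ_i = 1, 4, the continuity of s' gives the tridiagonal system
  1·M_0 + 4·M_1 + 1·M_2 = 6(Δ_1 - Δ_0) = 18
Natural end conditions: M_0 = M_2 = 0.
Solving: M_0 = 0, M_1 = 9/2, M_2 = 0.
On [0, 1], s(t) = -1 + 1/4·t + 0·t² + 3/4·t³.
With t = 2/3: s(2/3) = -11/18.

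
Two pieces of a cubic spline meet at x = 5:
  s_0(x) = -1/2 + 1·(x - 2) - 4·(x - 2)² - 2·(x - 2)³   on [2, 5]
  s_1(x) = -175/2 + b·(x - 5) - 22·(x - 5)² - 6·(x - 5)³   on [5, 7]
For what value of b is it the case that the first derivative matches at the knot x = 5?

-77

s_0'(x) = 1 - 8·(x - 2) - 6·(x - 2)², so s_0'(5) = -77. On the right, s_1'(5) = b, so b = -77.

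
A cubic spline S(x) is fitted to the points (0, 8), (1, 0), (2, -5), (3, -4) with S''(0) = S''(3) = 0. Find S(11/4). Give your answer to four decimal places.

-4.5781

Write M_i for S''(x_i). With h_i = 1, 1, 1 and divided differences Δ_i = -8, -5, 1, the continuity of S' gives the tridiagonal system
  1·M_0 + 4·M_1 + 1·M_2 = 6(Δ_1 - Δ_0) = 18
  1·M_1 + 4·M_2 + 1·M_3 = 6(Δ_2 - Δ_1) = 36
Natural end conditions: M_0 = M_3 = 0.
Hence M_0 = 0, M_1 = 12/5, M_2 = 42/5, M_3 = 0.
On [2, 3], S(x) = -5 - 9/5·(x - 2) + 21/5·(x - 2)² - 7/5·(x - 2)³.
With (x - 2) = 3/4: S(11/4) = -293/64.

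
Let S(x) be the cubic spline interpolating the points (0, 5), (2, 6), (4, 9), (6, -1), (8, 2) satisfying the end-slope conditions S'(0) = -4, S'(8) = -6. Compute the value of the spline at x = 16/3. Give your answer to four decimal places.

1.1720

Let σ_i = S''(x_i). Step sizes h_i = 2, 2, 2, 2; slopes of the chords Δ_i = (y_(i+1) - y_i)/h_i = 1/2, 3/2, -5, 3/2.
  2·σ_0 + 8·σ_1 + 2·σ_2 = 6(Δ_1 - Δ_0) = 6
  2·σ_1 + 8·σ_2 + 2·σ_3 = 6(Δ_2 - Δ_1) = -39
  2·σ_2 + 8·σ_3 + 2·σ_4 = 6(Δ_3 - Δ_2) = 39
Clamped end conditions give two more equations: 2h_0·σ_0 + h_0·σ_1 = 6(Δ_0 - S'(0)) = 27 and h_3·σ_3 + 2h_3·σ_4 = 6(S'(8) - Δ_3) = -45.
Solving the tridiagonal system: σ_0 = 689/112, σ_1 = 67/56, σ_2 = -127/16, σ_3 = 619/56, σ_4 = -1879/112.
On [4, 6], S(x) = 9 - 95/28·(x - 4) - 127/32·(x - 4)² + 709/448·(x - 4)³.
With (x - 4) = 4/3: S(16/3) = 443/378.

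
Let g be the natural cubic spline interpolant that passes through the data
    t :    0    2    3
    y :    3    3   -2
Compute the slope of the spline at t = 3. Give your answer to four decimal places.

-5.8333

Let M_i = g''(x_i). Step sizes h_i = 2, 1; slopes of the chords Δ_i = (y_(i+1) - y_i)/h_i = 0, -5.
  2·M_0 + 6·M_1 + 1·M_2 = 6(Δ_1 - Δ_0) = -30
Natural end conditions: M_0 = M_2 = 0.
Solving the tridiagonal system: M_0 = 0, M_1 = -5, M_2 = 0.
On [2, 3], g'(t) = b_1 + 2c_1·(t - 2) + 3d_1·(t - 2)² with b_1 = Δ_1 - h_1(2M_1 + M_2)/6 = -10/3, c_1 = M_1/2 = -5/2, d_1 = (M_2 - M_1)/(6h_1) = 5/6. So g'(3) = -35/6.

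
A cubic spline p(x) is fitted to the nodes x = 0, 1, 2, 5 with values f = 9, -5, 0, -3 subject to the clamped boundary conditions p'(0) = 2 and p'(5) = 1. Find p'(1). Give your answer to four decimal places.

-9.4138

Let m_i = p''(x_i). Step sizes h_i = 1, 1, 3; slopes of the chords Δ_i = (y_(i+1) - y_i)/h_i = -14, 5, -1.
  1·m_0 + 4·m_1 + 1·m_2 = 6(Δ_1 - Δ_0) = 114
  1·m_1 + 8·m_2 + 3·m_3 = 6(Δ_2 - Δ_1) = -36
Clamped end conditions give two more equations: 2h_0·m_0 + h_0·m_1 = 6(Δ_0 - p'(0)) = -96 and h_2·m_2 + 2h_2·m_3 = 6(p'(5) - Δ_2) = 12.
Solving the tridiagonal system: m_0 = -2122/29, m_1 = 1460/29, m_2 = -412/29, m_3 = 264/29.
On [1, 2], p'(x) = b_1 + 2c_1·(x - 1) + 3d_1·(x - 1)² with b_1 = Δ_1 - h_1(2m_1 + m_2)/6 = -273/29, c_1 = m_1/2 = 730/29, d_1 = (m_2 - m_1)/(6h_1) = -312/29. So p'(1) = -273/29.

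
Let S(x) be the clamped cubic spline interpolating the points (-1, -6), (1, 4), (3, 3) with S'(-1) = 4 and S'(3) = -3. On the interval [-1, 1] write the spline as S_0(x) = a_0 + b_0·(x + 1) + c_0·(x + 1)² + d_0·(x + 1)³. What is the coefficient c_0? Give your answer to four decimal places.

Put m_i = S'' at the i-th knot. Here h = (2, 2) and Δ = (5, -1/2), so the interior equations h_(i-1)·m_(i-1) + 2(h_(i-1)+h_i)·m_i + h_i·m_(i+1) = 6(Δ_i − Δ_(i-1)) read
  2·m_0 + 8·m_1 + 2·m_2 = 6(Δ_1 - Δ_0) = -33
Clamped end conditions give two more equations: 2h_0·m_0 + h_0·m_1 = 6(Δ_0 - S'(-1)) = 6 and h_1·m_1 + 2h_1·m_2 = 6(S'(3) - Δ_1) = -15.
Solving: m_0 = 31/8, m_1 = -19/4, m_2 = -11/8.
On [-1, 1], with S_0(x) = a_0 + b_0·(x + 1) + c_0·(x + 1)² + d_0·(x + 1)³: c_0 = m_0/2 = 31/16, d_0 = (m_1 - m_0)/(6h_0) = -23/32, b_0 = Δ_0 - h_0(2m_0 + m_1)/6 = 4.

1.9375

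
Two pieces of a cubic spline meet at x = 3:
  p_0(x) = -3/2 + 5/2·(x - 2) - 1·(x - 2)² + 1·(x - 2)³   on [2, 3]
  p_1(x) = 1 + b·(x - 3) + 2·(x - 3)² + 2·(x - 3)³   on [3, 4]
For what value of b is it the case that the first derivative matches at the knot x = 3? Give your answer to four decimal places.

p_0'(x) = 5/2 - 2·(x - 2) + 3·(x - 2)², so p_0'(3) = 7/2. On the right, p_1'(3) = b, so b = 7/2.

3.5000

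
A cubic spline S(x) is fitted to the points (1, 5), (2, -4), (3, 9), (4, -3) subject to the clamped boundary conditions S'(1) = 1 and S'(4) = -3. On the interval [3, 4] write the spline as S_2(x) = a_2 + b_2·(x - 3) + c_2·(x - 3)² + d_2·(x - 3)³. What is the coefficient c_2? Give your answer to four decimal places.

With M_i denoting the second derivative at x_i, h_i = 1, 1, 1, and Δ_i = (y_(i+1) − y_i)/h_i = -9, 13, -12:
  1·M_0 + 4·M_1 + 1·M_2 = 6(Δ_1 - Δ_0) = 132
  1·M_1 + 4·M_2 + 1·M_3 = 6(Δ_2 - Δ_1) = -150
Clamped end conditions give two more equations: 2h_0·M_0 + h_0·M_1 = 6(Δ_0 - S'(1)) = -60 and h_2·M_2 + 2h_2·M_3 = 6(S'(4) - Δ_2) = 54.
Hence M_0 = -946/15, M_1 = 992/15, M_2 = -1042/15, M_3 = 926/15.
On [3, 4], with S_2(x) = a_2 + b_2·(x - 3) + c_2·(x - 3)² + d_2·(x - 3)³: c_2 = M_2/2 = -521/15, d_2 = (M_3 - M_2)/(6h_2) = 328/15, b_2 = Δ_2 - h_2(2M_2 + M_3)/6 = 13/15.

-34.7333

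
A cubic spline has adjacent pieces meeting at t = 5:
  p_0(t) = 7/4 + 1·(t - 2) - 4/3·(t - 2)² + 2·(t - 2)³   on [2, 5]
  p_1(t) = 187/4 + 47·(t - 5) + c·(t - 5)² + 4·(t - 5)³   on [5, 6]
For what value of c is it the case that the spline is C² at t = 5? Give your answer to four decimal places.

16.6667

p_0''(t) = -8/3 + 12·(t - 2), so p_0''(5) = 100/3. On the right, p_1''(5) = 2c, so c = 50/3.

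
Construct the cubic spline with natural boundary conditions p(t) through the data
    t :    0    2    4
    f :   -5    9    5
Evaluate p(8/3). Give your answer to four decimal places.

9.3333

Put σ_i = p'' at the i-th knot. Here h = (2, 2) and Δ = (7, -2), so the interior equations h_(i-1)·σ_(i-1) + 2(h_(i-1)+h_i)·σ_i + h_i·σ_(i+1) = 6(Δ_i − Δ_(i-1)) read
  2·σ_0 + 8·σ_1 + 2·σ_2 = 6(Δ_1 - Δ_0) = -54
Natural end conditions: σ_0 = σ_2 = 0.
Forward elimination and back-substitution give σ_0 = 0, σ_1 = -27/4, σ_2 = 0.
On [2, 4], p(t) = 9 + 5/2·(t - 2) - 27/8·(t - 2)² + 9/16·(t - 2)³.
With (t - 2) = 2/3: p(8/3) = 28/3.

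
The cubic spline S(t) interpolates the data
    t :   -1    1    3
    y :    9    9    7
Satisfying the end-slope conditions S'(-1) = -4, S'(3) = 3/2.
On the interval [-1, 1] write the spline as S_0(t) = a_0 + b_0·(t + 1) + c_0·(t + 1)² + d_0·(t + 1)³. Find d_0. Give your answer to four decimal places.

-1.0313

With M_i denoting the second derivative at x_i, h_i = 2, 2, and Δ_i = (y_(i+1) − y_i)/h_i = 0, -1:
  2·M_0 + 8·M_1 + 2·M_2 = 6(Δ_1 - Δ_0) = -6
Clamped end conditions give two more equations: 2h_0·M_0 + h_0·M_1 = 6(Δ_0 - S'(-1)) = 24 and h_1·M_1 + 2h_1·M_2 = 6(S'(3) - Δ_1) = 15.
Hence M_0 = 65/8, M_1 = -17/4, M_2 = 47/8.
On [-1, 1], with S_0(t) = a_0 + b_0·(t + 1) + c_0·(t + 1)² + d_0·(t + 1)³: c_0 = M_0/2 = 65/16, d_0 = (M_1 - M_0)/(6h_0) = -33/32, b_0 = Δ_0 - h_0(2M_0 + M_1)/6 = -4.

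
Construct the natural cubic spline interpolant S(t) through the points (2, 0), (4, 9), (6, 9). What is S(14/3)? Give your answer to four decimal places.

9.8333

Let m_i = S''(x_i). Step sizes h_i = 2, 2; slopes of the chords Δ_i = (y_(i+1) - y_i)/h_i = 9/2, 0.
  2·m_0 + 8·m_1 + 2·m_2 = 6(Δ_1 - Δ_0) = -27
Natural end conditions: m_0 = m_2 = 0.
Solving the tridiagonal system: m_0 = 0, m_1 = -27/8, m_2 = 0.
On [4, 6], S(t) = 9 + 9/4·(t - 4) - 27/16·(t - 4)² + 9/32·(t - 4)³.
With (t - 4) = 2/3: S(14/3) = 59/6.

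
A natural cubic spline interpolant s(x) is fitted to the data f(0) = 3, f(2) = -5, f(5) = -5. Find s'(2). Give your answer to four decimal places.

Write M_i for s''(x_i). With h_i = 2, 3 and divided differences Δ_i = -4, 0, the continuity of s' gives the tridiagonal system
  2·M_0 + 10·M_1 + 3·M_2 = 6(Δ_1 - Δ_0) = 24
Natural end conditions: M_0 = M_2 = 0.
Solving the tridiagonal system: M_0 = 0, M_1 = 12/5, M_2 = 0.
On [2, 5], s'(x) = b_1 + 2c_1·(x - 2) + 3d_1·(x - 2)² with b_1 = Δ_1 - h_1(2M_1 + M_2)/6 = -12/5, c_1 = M_1/2 = 6/5, d_1 = (M_2 - M_1)/(6h_1) = -2/15. So s'(2) = -12/5.

-2.4000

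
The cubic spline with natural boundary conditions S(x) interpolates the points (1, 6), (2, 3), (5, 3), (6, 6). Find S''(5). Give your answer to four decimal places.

Write M_i for S''(x_i). With h_i = 1, 3, 1 and divided differences Δ_i = -3, 0, 3, the continuity of S' gives the tridiagonal system
  1·M_0 + 8·M_1 + 3·M_2 = 6(Δ_1 - Δ_0) = 18
  3·M_1 + 8·M_2 + 1·M_3 = 6(Δ_2 - Δ_1) = 18
Natural end conditions: M_0 = M_3 = 0.
Hence M_0 = 0, M_1 = 18/11, M_2 = 18/11, M_3 = 0.

1.6364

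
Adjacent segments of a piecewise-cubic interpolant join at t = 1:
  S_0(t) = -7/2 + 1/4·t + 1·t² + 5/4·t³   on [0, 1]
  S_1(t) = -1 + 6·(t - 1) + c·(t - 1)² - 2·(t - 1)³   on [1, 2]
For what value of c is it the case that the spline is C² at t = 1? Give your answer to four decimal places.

4.7500

S_0''(t) = 2 + 15/2·t, so S_0''(1) = 19/2. On the right, S_1''(1) = 2c, so c = 19/4.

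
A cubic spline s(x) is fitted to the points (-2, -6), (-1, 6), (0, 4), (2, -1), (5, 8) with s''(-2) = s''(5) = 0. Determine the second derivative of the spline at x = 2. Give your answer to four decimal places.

2.8738

With M_i denoting the second derivative at x_i, h_i = 1, 1, 2, 3, and Δ_i = (y_(i+1) − y_i)/h_i = 12, -2, -5/2, 3:
  1·M_0 + 4·M_1 + 1·M_2 = 6(Δ_1 - Δ_0) = -84
  1·M_1 + 6·M_2 + 2·M_3 = 6(Δ_2 - Δ_1) = -3
  2·M_2 + 10·M_3 + 3·M_4 = 6(Δ_3 - Δ_2) = 33
Natural end conditions: M_0 = M_4 = 0.
Solving the tridiagonal system: M_0 = 0, M_1 = -2304/107, M_2 = 228/107, M_3 = 615/214, M_4 = 0.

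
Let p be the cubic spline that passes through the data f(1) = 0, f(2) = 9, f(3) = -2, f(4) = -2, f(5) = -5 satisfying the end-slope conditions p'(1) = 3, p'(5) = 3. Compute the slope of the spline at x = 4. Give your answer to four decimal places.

Write M_i for p''(x_i). With h_i = 1, 1, 1, 1 and divided differences Δ_i = 9, -11, 0, -3, the continuity of p' gives the tridiagonal system
  1·M_0 + 4·M_1 + 1·M_2 = 6(Δ_1 - Δ_0) = -120
  1·M_1 + 4·M_2 + 1·M_3 = 6(Δ_2 - Δ_1) = 66
  1·M_2 + 4·M_3 + 1·M_4 = 6(Δ_3 - Δ_2) = -18
Clamped end conditions give two more equations: 2h_0·M_0 + h_0·M_1 = 6(Δ_0 - p'(1)) = 36 and h_3·M_3 + 2h_3·M_4 = 6(p'(5) - Δ_3) = 36.
Forward elimination and back-substitution give M_0 = 1191/28, M_1 = -687/14, M_2 = 135/4, M_3 = -279/14, M_4 = 783/28.
On [4, 5], p'(x) = b_3 + 2c_3·(x - 4) + 3d_3·(x - 4)² with b_3 = Δ_3 - h_3(2M_3 + M_4)/6 = -57/56, c_3 = M_3/2 = -279/28, d_3 = (M_4 - M_3)/(6h_3) = 447/56. So p'(4) = -57/56.

-1.0179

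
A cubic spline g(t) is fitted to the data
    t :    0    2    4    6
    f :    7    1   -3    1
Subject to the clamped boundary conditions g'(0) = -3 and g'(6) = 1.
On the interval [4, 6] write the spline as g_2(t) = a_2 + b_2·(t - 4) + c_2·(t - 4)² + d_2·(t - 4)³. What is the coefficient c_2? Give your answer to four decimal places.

Put M_i = g'' at the i-th knot. Here h = (2, 2, 2) and Δ = (-3, -2, 2), so the interior equations h_(i-1)·M_(i-1) + 2(h_(i-1)+h_i)·M_i + h_i·M_(i+1) = 6(Δ_i − Δ_(i-1)) read
  2·M_0 + 8·M_1 + 2·M_2 = 6(Δ_1 - Δ_0) = 6
  2·M_1 + 8·M_2 + 2·M_3 = 6(Δ_2 - Δ_1) = 24
Clamped end conditions give two more equations: 2h_0·M_0 + h_0·M_1 = 6(Δ_0 - g'(0)) = 0 and h_2·M_2 + 2h_2·M_3 = 6(g'(6) - Δ_2) = -6.
Solving the tridiagonal system: M_0 = 2/15, M_1 = -4/15, M_2 = 59/15, M_3 = -52/15.
On [4, 6], with g_2(t) = a_2 + b_2·(t - 4) + c_2·(t - 4)² + d_2·(t - 4)³: c_2 = M_2/2 = 59/30, d_2 = (M_3 - M_2)/(6h_2) = -37/60, b_2 = Δ_2 - h_2(2M_2 + M_3)/6 = 8/15.

1.9667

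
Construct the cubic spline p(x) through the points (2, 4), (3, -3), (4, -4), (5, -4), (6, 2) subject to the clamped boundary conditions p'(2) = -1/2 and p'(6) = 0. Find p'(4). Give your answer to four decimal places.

-0.4643

With M_i denoting the second derivative at x_i, h_i = 1, 1, 1, 1, and Δ_i = (y_(i+1) − y_i)/h_i = -7, -1, 0, 6:
  1·M_0 + 4·M_1 + 1·M_2 = 6(Δ_1 - Δ_0) = 36
  1·M_1 + 4·M_2 + 1·M_3 = 6(Δ_2 - Δ_1) = 6
  1·M_2 + 4·M_3 + 1·M_4 = 6(Δ_3 - Δ_2) = 36
Clamped end conditions give two more equations: 2h_0·M_0 + h_0·M_1 = 6(Δ_0 - p'(2)) = -39 and h_3·M_3 + 2h_3·M_4 = 6(p'(6) - Δ_3) = -36.
Hence M_0 = -1595/56, M_1 = 503/28, M_2 = -59/8, M_3 = 491/28, M_4 = -1499/56.
On [4, 5], p'(x) = b_2 + 2c_2·(x - 4) + 3d_2·(x - 4)² with b_2 = Δ_2 - h_2(2M_2 + M_3)/6 = -13/28, c_2 = M_2/2 = -59/16, d_2 = (M_3 - M_2)/(6h_2) = 465/112. So p'(4) = -13/28.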